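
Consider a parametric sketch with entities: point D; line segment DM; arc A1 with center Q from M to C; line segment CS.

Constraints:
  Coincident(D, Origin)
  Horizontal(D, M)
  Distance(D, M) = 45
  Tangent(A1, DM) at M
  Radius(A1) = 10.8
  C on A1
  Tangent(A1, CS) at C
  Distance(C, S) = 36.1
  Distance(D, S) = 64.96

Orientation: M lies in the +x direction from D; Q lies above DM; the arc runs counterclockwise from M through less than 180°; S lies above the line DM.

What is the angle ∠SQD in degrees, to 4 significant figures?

100.9°

D is at the origin; D and M share the same y with |DM| = 45.0 and M on the +x side, so M = (45.00, 0.000). The tangent condition forces QM to be normal to DM, so Q = M + (0, 10.8) = (45.00, 10.80). Since QC ⟂ CS (tangency), |QS| = √(10.8² + 36.1²) = 37.68 regardless of where C sits on A1. So S lies on both circle(D, 64.96) and circle(Q, 37.68); the above-DM intersection is S = (43.28, 48.44). C is the foot of the tangent from S: C = (55.19, 14.36).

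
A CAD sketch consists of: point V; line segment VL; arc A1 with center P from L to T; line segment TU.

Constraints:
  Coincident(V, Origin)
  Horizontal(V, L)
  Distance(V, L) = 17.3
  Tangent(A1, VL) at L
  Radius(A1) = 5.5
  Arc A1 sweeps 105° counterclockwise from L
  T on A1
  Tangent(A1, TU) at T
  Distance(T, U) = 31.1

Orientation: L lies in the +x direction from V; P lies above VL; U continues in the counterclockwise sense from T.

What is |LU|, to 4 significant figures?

37.06

V is at the origin; VL is horizontal with |VL| = 17.3 and L on the +x side, so L = (17.30, 0.000). The tangent condition forces PL to be normal to VL, so P = L + (0, 5.5) = (17.30, 5.500). On A1, L sits at bearing -90° from P; a 105° counterclockwise sweep puts T at bearing 15°, so T = P + 5.5·(cos 15°, sin 15°) = (22.61, 6.924). Since A1 is tangent to TU there, PT ⟂ TU, so TU runs along (−sin 15°, cos 15°); with |TU| = 31.1, U = (14.56, 36.96). Then |LU| = |U − L| = 37.06.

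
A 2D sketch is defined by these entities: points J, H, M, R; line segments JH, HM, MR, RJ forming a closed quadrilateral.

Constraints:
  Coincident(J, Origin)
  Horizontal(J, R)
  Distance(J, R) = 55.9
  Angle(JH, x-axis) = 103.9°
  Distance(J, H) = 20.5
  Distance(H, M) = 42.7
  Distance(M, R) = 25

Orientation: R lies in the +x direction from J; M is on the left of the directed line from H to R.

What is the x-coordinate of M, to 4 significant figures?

37.68

J is at the origin; JR is horizontal with |JR| = 55.9 and R in +x, so R = (55.9, 0). JH runs at 103.9° with |JH| = 20.5, so H = (-4.925, 19.90). M is determined by |HM| = 42.7 and |MR| = 25.0 together: it lies at the intersection of circle(H, 42.7) and circle(R, 25.0). With |HR| = 64.00, the foot of the radical line on HR is 41.36 from H and the perpendicular offset is √(42.7² − 41.36²) = 10.61. Taking the left-of-HR solution: M = (37.68, 17.12).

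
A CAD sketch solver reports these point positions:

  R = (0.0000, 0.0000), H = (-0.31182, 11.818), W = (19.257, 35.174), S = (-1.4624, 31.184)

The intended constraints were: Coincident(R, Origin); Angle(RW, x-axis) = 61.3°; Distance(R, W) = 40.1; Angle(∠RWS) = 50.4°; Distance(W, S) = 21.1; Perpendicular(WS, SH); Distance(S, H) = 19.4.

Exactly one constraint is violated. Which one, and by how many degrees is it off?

Perpendicular(WS, SH) — off by 7.50°.

R = (0.00, 0.00) ✓; RW at 61.30° ✓; |RW| = 40.10 ✓; ∠RWS = 50.40° ✓; |WS| = 21.10 ✓; ∠(WS, SH) = 82.50° ✗; |SH| = 19.40 ✓.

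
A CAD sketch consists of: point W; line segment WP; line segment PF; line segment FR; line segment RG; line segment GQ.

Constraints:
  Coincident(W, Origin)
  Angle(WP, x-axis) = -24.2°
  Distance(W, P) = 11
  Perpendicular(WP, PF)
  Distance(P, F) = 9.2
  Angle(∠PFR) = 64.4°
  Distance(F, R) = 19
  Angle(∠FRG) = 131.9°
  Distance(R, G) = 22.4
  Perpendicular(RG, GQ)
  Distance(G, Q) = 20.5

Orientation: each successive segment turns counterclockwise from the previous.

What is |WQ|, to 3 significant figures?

27.2

∠FRG = 131.9° gives RG at -131° from the x-axis; with |RG| = 22.4, G = (-19.7, -13.6). RG is perpendicular to GQ, so GQ runs at -40.5°; with |GQ| = 20.5, Q = (-4.15, -26.9). Then |WQ| = |Q − W| = 27.2.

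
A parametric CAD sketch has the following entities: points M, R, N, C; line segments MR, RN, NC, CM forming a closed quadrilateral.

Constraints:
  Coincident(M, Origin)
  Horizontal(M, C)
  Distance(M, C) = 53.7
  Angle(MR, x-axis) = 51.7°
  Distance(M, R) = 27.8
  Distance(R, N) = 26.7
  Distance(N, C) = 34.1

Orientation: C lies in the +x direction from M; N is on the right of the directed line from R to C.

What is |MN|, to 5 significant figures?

20.489

Checks: |RN| = 26.70 ✓; |NC| = 34.10 ✓.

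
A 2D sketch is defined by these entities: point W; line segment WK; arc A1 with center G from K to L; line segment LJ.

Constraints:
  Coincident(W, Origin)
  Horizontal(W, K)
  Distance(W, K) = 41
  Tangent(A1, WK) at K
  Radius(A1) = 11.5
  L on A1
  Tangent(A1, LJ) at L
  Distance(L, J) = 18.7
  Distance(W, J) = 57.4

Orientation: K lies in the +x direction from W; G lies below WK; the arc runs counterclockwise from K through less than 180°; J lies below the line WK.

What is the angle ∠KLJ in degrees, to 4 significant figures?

110.9°

W is at the origin; WK is horizontal with |WK| = 41.0 and K on the +x side, so K = (41.00, 0.000). Since A1 is tangent to WK there, GK ⟂ WK, so G = K + (0, -11.5) = (41.00, -11.50). Since GL ⟂ LJ (tangency), |GJ| = √(11.5² + 18.7²) = 21.95 regardless of where L sits on A1. So J lies on both circle(W, 57.4) and circle(G, 21.95); the below-WK intersection is J = (47.29, -32.53). L is the foot of the tangent from J: L = (33.34, -20.08).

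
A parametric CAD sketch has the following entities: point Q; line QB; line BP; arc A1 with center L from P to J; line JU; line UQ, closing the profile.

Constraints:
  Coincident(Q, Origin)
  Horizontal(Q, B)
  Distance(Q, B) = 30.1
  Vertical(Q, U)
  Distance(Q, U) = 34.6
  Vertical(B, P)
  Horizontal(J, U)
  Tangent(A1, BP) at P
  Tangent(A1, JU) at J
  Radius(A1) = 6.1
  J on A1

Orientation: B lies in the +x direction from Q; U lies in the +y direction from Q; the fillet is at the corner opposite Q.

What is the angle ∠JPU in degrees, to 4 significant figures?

33.54°

The virtual corner opposite Q is at (30.10, 34.60). The tangent condition forces LP to be normal to BP and A1 meets JU tangentially, so LJ is at right angles to JU, with radius 6.1, so the center L sits 6.1 in from both sides at L = (24.00, 28.50). That places the tangent points at P = (30.10, 28.50) on BP and J = (24.00, 34.60) on JU. Then cos ∠JPU = PJ·PU / (|PJ||PU|), giving 33.54°.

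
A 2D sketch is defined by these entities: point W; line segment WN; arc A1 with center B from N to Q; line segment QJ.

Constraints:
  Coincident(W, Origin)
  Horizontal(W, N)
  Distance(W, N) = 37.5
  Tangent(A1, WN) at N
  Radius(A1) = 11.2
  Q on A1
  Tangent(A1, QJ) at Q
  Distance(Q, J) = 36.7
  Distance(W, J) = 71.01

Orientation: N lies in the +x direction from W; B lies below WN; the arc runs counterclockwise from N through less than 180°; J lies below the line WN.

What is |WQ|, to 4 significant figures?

34.86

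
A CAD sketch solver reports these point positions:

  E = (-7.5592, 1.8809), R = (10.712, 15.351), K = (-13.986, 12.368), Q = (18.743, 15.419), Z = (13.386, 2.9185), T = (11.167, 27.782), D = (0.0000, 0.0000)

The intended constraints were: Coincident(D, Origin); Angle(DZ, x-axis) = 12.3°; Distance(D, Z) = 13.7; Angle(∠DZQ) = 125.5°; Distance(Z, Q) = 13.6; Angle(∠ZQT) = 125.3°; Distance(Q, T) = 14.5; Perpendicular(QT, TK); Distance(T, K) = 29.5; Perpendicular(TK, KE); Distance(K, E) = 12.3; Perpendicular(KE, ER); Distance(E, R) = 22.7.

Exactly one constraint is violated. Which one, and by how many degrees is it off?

Perpendicular(KE, ER) — off by 4.90°.

D = (0.00, 0.00) ✓; DZ at 12.30° ✓; |DZ| = 13.70 ✓; ∠DZQ = 125.5° ✓; |ZQ| = 13.60 ✓; ∠ZQT = 125.3° ✓; |QT| = 14.50 ✓; ∠(QT, TK) = 90.00° ✓; |TK| = 29.50 ✓; ∠(TK, KE) = 90.00° ✓; |KE| = 12.30 ✓; ∠(KE, ER) = 94.90° ✗; |ER| = 22.70 ✓.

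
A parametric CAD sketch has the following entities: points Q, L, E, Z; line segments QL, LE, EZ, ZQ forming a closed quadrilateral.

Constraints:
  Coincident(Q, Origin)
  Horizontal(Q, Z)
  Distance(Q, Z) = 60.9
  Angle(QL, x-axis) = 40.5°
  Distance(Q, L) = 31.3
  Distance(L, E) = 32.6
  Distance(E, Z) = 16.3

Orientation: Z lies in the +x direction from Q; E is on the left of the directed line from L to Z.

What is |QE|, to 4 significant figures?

58.17

Q is at the origin; Q and Z share the same y with |QZ| = 60.9 and Z in +x, so Z = (60.9, 0). QL runs at 40.5° with |QL| = 31.3, so L = (23.80, 20.33). E is determined by |LE| = 32.6 and |EZ| = 16.3 together: it lies at the intersection of circle(L, 32.6) and circle(Z, 16.3). With |LZ| = 42.30, the foot of the radical line on LZ is 30.57 from L and the perpendicular offset is √(32.6² − 30.57²) = 11.32. Taking the left-of-LZ solution: E = (56.05, 15.56).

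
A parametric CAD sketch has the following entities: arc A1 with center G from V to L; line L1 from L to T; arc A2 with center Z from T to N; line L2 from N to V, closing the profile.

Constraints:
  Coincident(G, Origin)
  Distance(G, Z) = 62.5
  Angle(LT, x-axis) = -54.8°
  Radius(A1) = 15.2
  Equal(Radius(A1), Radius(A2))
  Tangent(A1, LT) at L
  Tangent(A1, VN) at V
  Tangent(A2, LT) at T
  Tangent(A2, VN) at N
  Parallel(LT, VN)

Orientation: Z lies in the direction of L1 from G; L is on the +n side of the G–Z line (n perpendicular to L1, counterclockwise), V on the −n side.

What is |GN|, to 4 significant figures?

64.32

The slot axis is L1's direction at -54.8°, so u = (cos -54.8°, sin -54.8°) = (0.5764, -0.8171) and n = (−sin -54.8°, cos -54.8°) = (0.8171, 0.5764). G is at the origin and Z lies 62.5 along u from G, so Z = 62.5·u = (36.03, -51.07). Tangency of A1 to both parallel lines with radius 15.2 puts L and V at G ± 15.2·n: L = (12.42, 8.762), V = (-12.42, -8.762). Equal radii place T and N the same way about Z: T = Z + 15.2·n = (48.45, -42.31), N = Z − 15.2·n = (23.61, -59.83). Then |GN| = |N − G| = 64.32.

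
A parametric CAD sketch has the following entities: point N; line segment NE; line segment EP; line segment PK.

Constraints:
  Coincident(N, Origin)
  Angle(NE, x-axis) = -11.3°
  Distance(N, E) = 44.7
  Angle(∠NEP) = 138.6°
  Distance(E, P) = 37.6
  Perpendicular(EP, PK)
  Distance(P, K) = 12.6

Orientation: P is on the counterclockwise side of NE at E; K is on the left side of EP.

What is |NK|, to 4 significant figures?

73.12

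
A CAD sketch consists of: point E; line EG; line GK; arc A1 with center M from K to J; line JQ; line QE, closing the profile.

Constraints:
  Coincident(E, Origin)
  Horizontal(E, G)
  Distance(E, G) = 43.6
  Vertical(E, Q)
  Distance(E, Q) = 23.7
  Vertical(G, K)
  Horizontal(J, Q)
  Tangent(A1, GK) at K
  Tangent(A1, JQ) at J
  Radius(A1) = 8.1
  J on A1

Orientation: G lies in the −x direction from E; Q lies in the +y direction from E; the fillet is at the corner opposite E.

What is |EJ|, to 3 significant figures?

42.7

E is at the origin; EG is horizontal with |EG| = 43.6 and G on the −x side, so G = (-43.6, 0.00). EQ is vertical with |EQ| = 23.7 and Q on the +y side, so Q = (0.00, 23.7). The virtual corner opposite E is at (-43.6, 23.7). The tangent condition forces MK to be normal to GK and A1 meets JQ tangentially, so MJ is at right angles to JQ, with radius 8.1, so the center M sits 8.1 in from both sides at M = (-35.5, 15.6). That places the tangent points at K = (-43.6, 15.6) on GK and J = (-35.5, 23.7) on JQ. Then |EJ| = |J − E| = 42.7.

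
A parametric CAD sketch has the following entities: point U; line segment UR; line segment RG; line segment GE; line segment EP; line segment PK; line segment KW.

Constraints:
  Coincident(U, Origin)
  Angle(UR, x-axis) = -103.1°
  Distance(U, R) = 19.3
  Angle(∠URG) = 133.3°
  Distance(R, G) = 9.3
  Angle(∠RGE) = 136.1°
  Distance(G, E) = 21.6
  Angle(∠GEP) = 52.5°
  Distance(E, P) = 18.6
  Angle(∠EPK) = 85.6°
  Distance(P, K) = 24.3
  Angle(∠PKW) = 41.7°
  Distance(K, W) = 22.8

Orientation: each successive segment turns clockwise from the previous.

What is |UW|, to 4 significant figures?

34.62

U is at the origin; UR runs at -103.1° with length 19.3, so R = (-4.374, -18.80). ∠URG = 133.3° gives RG at -149.8° from the x-axis; with |RG| = 9.3, G = (-12.41, -23.48). ∠RGE = 136.1° gives GE at 166.3° from the x-axis; with |GE| = 21.6, E = (-33.40, -18.36). ∠GEP = 52.5° gives EP at 38.80° from the x-axis; with |EP| = 18.6, P = (-18.90, -6.705). ∠EPK = 85.6° gives PK at -55.60° from the x-axis; with |PK| = 24.3, K = (-5.173, -26.76). ∠PKW = 41.7° gives KW at 166.1° from the x-axis; with |KW| = 22.8, W = (-27.31, -21.28). Then |UW| = |W − U| = 34.62.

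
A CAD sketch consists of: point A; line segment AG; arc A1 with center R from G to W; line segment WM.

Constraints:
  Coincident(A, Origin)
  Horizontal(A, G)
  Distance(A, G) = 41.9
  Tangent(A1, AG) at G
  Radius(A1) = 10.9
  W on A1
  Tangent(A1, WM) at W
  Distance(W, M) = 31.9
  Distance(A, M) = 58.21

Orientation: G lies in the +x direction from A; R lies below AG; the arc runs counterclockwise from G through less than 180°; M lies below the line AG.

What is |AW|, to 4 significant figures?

33.87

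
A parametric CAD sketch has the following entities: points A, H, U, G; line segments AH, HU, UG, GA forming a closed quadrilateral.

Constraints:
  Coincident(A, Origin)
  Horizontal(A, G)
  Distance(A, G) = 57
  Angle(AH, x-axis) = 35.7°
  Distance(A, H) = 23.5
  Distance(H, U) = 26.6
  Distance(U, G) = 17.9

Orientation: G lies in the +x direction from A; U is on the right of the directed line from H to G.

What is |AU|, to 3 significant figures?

39.6

A is at the origin; A and G share the same y with |AG| = 57.0 and G in +x, so G = (57.0, 0). AH runs at 35.7° with |AH| = 23.5, so H = (19.1, 13.7). U is determined by |HU| = 26.6 and |UG| = 17.9 together: it lies at the intersection of circle(H, 26.6) and circle(G, 17.9). With |HG| = 40.3, the foot of the radical line on HG is 25.0 from H and the perpendicular offset is √(26.6² − 25.0²) = 9.19. Taking the right-of-HG solution: U = (39.4, -3.42).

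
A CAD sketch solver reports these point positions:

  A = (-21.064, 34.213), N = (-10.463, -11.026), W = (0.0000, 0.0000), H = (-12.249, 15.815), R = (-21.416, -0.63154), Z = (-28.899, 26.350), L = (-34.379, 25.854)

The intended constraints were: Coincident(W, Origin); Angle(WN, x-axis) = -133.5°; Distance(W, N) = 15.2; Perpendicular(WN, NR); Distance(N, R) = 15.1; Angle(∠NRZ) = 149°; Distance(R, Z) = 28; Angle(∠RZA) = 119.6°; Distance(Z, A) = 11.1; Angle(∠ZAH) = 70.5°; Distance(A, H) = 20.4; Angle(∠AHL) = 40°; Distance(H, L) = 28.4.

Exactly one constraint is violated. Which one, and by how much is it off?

Distance(H, L) = 28.4 — off by 4.10.

W = (0.00, 0.00) ✓; WN at -133.5° ✓; |WN| = 15.20 ✓; ∠(WN, NR) = 90.00° ✓; |NR| = 15.10 ✓; ∠NRZ = 149.0° ✓; |RZ| = 28.00 ✓; ∠RZA = 119.6° ✓; |ZA| = 11.10 ✓; ∠ZAH = 70.50° ✓; |AH| = 20.40 ✓; ∠AHL = 40.00° ✓; |HL| = 24.30 ✗.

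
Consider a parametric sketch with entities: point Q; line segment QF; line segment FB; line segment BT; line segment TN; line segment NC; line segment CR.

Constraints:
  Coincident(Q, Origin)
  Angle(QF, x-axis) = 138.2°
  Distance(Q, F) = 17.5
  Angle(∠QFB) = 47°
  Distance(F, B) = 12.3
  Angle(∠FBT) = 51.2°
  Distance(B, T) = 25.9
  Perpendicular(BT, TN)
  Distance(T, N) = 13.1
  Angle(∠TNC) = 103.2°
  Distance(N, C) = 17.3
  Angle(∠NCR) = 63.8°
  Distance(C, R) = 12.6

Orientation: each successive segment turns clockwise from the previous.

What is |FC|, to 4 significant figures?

7.586

Q is at the origin; QF runs at 138.2° with length 17.5, so F = (-13.05, 11.66). ∠QFB = 47.0° gives FB at 5.200° from the x-axis; with |FB| = 12.3, B = (-0.7965, 12.78). ∠FBT = 51.2° gives BT at -123.6° from the x-axis; with |BT| = 25.9, T = (-15.13, -8.794). The perpendicularity gives TN at right angles to BT, so TN runs at 146.4°; with |TN| = 13.1, N = (-26.04, -1.544). ∠TNC = 103.2° gives NC at 69.60° from the x-axis; with |NC| = 17.3, C = (-20.01, 14.67). Then |FC| = |C − F| = 7.586.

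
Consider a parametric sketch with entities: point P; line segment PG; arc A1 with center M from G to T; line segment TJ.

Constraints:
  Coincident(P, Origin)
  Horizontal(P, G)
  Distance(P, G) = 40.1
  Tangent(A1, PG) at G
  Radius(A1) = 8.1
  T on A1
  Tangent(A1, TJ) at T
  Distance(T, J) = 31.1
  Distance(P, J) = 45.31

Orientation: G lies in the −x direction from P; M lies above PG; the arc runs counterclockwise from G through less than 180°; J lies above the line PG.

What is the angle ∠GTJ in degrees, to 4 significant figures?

140.6°

P is at the origin; PG is horizontal with |PG| = 40.1 and G on the −x side, so G = (-40.10, 0.000). Tangency of A1 to PG means the radius MG is perpendicular to PG, so M = G + (0, 8.1) = (-40.10, 8.100). Since MT ⟂ TJ (tangency), |MJ| = √(8.1² + 31.1²) = 32.14 regardless of where T sits on A1. So J lies on both circle(P, 45.31) and circle(M, 32.14); the above-PG intersection is J = (-26.11, 37.03). T is the foot of the tangent from J: T = (-32.15, 6.525).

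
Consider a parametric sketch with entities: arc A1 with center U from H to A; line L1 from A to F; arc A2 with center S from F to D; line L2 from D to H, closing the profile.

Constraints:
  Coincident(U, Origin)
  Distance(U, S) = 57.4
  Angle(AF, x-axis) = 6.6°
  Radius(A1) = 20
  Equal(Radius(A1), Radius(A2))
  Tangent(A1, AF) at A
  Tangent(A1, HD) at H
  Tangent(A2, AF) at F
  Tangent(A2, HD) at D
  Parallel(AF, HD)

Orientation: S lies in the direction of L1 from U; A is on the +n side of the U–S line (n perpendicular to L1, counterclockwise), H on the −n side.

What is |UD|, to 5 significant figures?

60.785

The slot axis is L1's direction at 6.6°, so u = (cos 6.6°, sin 6.6°) = (0.99337, 0.11494) and n = (−sin 6.6°, cos 6.6°) = (-0.11494, 0.99337). U is at the origin and S lies 57.4 along u from U, so S = 57.4·u = (57.020, 6.5974). Tangency of A1 to both parallel lines with radius 20.0 puts A and H at U ± 20.0·n: A = (-2.2987, 19.867), H = (2.2987, -19.867). Equal radii place F and D the same way about S: F = S + 20.0·n = (54.721, 26.465), D = S − 20.0·n = (59.318, -13.270). Then |UD| = |D − U| = 60.785.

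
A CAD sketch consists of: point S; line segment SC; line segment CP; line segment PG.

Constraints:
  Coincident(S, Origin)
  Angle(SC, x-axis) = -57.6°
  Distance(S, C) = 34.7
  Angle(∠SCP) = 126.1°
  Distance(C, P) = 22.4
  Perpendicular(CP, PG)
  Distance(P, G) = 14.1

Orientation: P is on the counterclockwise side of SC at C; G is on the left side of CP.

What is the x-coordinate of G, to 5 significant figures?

41.856

∠SCP = 126.1°, so CP runs at -57.6° + (180° − 126.1°) = -3.7000° from the x-axis; with |CP| = 22.4, P = C + 22.4·(cos -3.7000°, sin -3.7000°) = (40.946, -30.744). CP is perpendicular to PG; with |PG| = 14.1 on the left of CP, G = P + 14.1·(0.064532, 0.99792) = (41.856, -16.673). So G.x = 41.856.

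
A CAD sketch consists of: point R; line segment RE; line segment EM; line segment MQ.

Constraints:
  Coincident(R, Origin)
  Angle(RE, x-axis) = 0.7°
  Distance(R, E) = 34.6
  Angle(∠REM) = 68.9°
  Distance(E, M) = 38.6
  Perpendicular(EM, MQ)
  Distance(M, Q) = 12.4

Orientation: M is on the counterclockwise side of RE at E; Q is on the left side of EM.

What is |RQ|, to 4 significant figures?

32.84

R is at the origin; RE runs at 0.7° with length 34.6, so E = 34.6·(cos 0.7°, sin 0.7°) = (34.60, 0.4227). ∠REM = 68.9°, so EM runs at 0.7° + (180° − 68.9°) = 111.8° from the x-axis; with |EM| = 38.6, M = E + 38.6·(cos 111.8°, sin 111.8°) = (20.26, 36.26). EM is perpendicular to MQ; with |MQ| = 12.4 on the left of EM, Q = M + 12.4·(-0.9285, -0.3714) = (8.749, 31.66). Then |RQ| = |Q − R| = 32.84.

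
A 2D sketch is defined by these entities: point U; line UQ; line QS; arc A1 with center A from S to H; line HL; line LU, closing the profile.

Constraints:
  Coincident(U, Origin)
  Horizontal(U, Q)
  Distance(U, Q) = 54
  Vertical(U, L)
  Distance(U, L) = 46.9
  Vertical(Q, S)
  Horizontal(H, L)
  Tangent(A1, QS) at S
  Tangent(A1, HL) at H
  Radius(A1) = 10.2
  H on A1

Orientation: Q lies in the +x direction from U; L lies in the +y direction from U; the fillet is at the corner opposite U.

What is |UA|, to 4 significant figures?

57.14

U is at the origin; UQ is horizontal with |UQ| = 54.0 and Q on the +x side, so Q = (54.00, 0.000). UL is vertical with |UL| = 46.9 and L on the +y side, so L = (0.000, 46.90). The virtual corner opposite U is at (54.00, 46.90). Since A1 is tangent to QS there, AS ⟂ QS and tangency of A1 to HL means the radius AH is perpendicular to HL, with radius 10.2, so the center A sits 10.2 in from both sides at A = (43.80, 36.70). Then |UA| = |A − U| = 57.14.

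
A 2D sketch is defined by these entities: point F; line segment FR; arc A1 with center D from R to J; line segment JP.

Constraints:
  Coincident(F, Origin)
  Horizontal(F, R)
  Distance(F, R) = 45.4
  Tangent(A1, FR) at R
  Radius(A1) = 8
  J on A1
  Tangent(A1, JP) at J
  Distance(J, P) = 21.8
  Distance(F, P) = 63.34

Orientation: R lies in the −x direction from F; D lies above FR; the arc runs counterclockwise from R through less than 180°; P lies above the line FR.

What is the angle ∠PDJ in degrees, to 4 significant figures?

69.85°

Checks: |DJ| = 8.000 ✓; ∠(DJ, JP) = 90.00° ✓; |JP| = 21.80 ✓; |FP| = 63.34 ✓.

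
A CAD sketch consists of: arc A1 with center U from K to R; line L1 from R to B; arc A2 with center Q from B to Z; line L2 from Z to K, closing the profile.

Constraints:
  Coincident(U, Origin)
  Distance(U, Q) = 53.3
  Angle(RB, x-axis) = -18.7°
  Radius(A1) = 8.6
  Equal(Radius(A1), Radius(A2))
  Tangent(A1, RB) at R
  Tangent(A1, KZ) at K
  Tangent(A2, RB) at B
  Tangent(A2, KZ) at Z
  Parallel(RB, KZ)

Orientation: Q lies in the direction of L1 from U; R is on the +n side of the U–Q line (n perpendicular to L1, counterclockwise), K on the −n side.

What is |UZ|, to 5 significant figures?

53.989

The slot axis is L1's direction at -18.7°, so u = (cos -18.7°, sin -18.7°) = (0.94721, -0.32061) and n = (−sin -18.7°, cos -18.7°) = (0.32061, 0.94721). U is at the origin and Q lies 53.3 along u from U, so Q = 53.3·u = (50.486, -17.089). Tangency of A1 to both parallel lines with radius 8.6 puts R and K at U ± 8.6·n: R = (2.7573, 8.1460), K = (-2.7573, -8.1460). Equal radii place B and Z the same way about Q: B = Q + 8.6·n = (53.244, -8.9427), Z = Q − 8.6·n = (47.729, -25.235). Then |UZ| = |Z − U| = 53.989.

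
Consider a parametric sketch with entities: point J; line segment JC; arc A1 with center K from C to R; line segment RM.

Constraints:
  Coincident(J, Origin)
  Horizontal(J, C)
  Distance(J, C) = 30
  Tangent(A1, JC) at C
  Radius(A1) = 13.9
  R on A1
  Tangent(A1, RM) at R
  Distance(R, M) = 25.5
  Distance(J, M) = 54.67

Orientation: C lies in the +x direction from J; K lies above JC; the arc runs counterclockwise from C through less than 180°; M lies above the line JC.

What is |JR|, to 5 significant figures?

46.932

Checks: |KC| = 13.90 ✓; |KR| = 13.90 ✓; ∠(KR, RM) = 90.00° ✓; |RM| = 25.50 ✓; |JM| = 54.67 ✓.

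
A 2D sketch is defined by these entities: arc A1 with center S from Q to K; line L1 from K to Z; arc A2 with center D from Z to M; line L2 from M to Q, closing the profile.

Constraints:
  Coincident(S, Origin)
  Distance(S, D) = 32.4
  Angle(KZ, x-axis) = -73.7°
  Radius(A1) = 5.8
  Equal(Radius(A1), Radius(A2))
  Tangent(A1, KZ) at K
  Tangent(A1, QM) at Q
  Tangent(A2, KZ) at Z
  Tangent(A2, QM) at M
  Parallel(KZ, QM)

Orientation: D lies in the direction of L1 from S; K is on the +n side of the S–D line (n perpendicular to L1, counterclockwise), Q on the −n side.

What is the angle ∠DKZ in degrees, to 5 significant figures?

10.149°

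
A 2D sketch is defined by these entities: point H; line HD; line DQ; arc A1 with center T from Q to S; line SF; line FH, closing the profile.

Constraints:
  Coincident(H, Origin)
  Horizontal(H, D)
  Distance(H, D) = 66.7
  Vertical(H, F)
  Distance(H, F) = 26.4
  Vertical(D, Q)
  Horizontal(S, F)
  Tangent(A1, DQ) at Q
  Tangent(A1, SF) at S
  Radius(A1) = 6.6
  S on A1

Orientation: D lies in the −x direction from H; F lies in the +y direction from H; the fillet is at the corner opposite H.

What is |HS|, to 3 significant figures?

65.6

The virtual corner opposite H is at (-66.7, 26.4). Since A1 is tangent to DQ there, TQ ⟂ DQ and since A1 is tangent to SF there, TS ⟂ SF, with radius 6.6, so the center T sits 6.6 in from both sides at T = (-60.1, 19.8). That places the tangent points at Q = (-66.7, 19.8) on DQ and S = (-60.1, 26.4) on SF. Then |HS| = |S − H| = 65.6.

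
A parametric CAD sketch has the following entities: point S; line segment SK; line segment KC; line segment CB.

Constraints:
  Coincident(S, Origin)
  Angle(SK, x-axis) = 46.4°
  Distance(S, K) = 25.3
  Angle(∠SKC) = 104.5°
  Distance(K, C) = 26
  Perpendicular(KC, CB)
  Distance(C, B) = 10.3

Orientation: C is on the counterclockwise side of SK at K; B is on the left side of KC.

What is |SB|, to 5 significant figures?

35.313

S is at the origin; SK runs at 46.4° with length 25.3, so K = 25.3·(cos 46.4°, sin 46.4°) = (17.447, 18.322). ∠SKC = 104.5°, so KC runs at 46.4° + (180° − 104.5°) = 121.90° from the x-axis; with |KC| = 26.0, C = K + 26.0·(cos 121.90°, sin 121.90°) = (3.7080, 40.395). KC is perpendicular to CB; with |CB| = 10.3 on the left of KC, B = C + 10.3·(-0.84897, -0.52844) = (-5.0364, 34.952). Then |SB| = |B − S| = 35.313.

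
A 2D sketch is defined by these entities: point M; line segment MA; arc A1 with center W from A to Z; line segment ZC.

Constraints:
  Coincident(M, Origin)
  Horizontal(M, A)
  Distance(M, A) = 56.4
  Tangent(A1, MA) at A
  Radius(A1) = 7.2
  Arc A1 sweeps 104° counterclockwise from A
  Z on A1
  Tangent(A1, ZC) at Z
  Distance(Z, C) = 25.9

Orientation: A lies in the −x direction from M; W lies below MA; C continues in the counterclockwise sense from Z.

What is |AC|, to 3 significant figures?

34.1

M is at the origin; MA is horizontal with |MA| = 56.4 and A on the −x side, so A = (-56.4, 0.00). Since A1 is tangent to MA there, WA ⟂ MA, so W = A + (0, -7.2) = (-56.4, -7.20). On A1, A sits at bearing 90° from W; a 104° counterclockwise sweep puts Z at bearing 194°, so Z = W + 7.2·(cos 194°, sin 194°) = (-63.4, -8.94). A1 meets ZC tangentially, so WZ is at right angles to ZC, so ZC runs along (−sin 194°, cos 194°); with |ZC| = 25.9, C = (-57.1, -34.1). Then |AC| = |C − A| = 34.1.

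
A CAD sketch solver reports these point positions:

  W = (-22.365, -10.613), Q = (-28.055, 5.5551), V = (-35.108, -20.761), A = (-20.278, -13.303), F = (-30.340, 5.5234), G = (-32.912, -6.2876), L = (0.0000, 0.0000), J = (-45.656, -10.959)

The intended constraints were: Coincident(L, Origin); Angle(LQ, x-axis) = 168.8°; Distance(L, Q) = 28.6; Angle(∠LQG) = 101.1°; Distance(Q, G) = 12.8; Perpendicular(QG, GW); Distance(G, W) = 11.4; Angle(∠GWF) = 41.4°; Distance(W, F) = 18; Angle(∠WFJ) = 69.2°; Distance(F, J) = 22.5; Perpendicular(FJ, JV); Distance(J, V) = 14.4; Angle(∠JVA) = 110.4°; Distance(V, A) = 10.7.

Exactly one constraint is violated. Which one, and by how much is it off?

Distance(V, A) = 10.7 — off by 5.90.

L = (0.00, 0.00) ✓; LQ at 168.8° ✓; |LQ| = 28.60 ✓; ∠LQG = 101.1° ✓; |QG| = 12.80 ✓; ∠(QG, GW) = 90.00° ✓; |GW| = 11.40 ✓; ∠GWF = 41.40° ✓; |WF| = 18.00 ✓; ∠WFJ = 69.20° ✓; |FJ| = 22.50 ✓; ∠(FJ, JV) = 90.00° ✓; |JV| = 14.40 ✓; ∠JVA = 110.4° ✓; |VA| = 16.60 ✗.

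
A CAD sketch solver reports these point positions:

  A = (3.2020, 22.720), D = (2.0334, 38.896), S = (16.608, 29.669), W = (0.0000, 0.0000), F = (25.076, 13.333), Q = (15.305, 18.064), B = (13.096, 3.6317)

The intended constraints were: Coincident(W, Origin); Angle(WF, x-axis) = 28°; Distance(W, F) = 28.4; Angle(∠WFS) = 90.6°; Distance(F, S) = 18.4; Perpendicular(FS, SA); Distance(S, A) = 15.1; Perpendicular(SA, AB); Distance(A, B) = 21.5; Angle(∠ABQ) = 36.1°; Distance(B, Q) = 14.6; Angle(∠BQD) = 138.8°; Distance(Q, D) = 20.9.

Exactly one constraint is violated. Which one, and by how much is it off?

Distance(Q, D) = 20.9 — off by 3.80.

W = (0.00, 0.00) ✓; WF at 28.00° ✓; |WF| = 28.40 ✓; ∠WFS = 90.60° ✓; |FS| = 18.40 ✓; ∠(FS, SA) = 90.00° ✓; |SA| = 15.10 ✓; ∠(SA, AB) = 90.00° ✓; |AB| = 21.50 ✓; ∠ABQ = 36.10° ✓; |BQ| = 14.60 ✓; ∠BQD = 138.8° ✓; |QD| = 24.70 ✗.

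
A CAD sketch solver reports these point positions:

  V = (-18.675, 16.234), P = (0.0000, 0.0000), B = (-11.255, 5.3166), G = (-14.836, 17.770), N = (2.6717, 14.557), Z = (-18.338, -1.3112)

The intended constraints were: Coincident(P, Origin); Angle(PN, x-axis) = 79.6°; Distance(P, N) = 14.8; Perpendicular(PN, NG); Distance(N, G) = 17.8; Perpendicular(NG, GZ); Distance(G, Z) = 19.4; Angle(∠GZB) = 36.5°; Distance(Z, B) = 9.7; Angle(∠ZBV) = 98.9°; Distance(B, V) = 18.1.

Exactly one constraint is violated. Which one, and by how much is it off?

Distance(B, V) = 18.1 — off by 4.90.

P = (0.00, 0.00) ✓; PN at 79.60° ✓; |PN| = 14.80 ✓; ∠(PN, NG) = 90.00° ✓; |NG| = 17.80 ✓; ∠(NG, GZ) = 90.00° ✓; |GZ| = 19.40 ✓; ∠GZB = 36.50° ✓; |ZB| = 9.700 ✓; ∠ZBV = 98.90° ✓; |BV| = 13.20 ✗.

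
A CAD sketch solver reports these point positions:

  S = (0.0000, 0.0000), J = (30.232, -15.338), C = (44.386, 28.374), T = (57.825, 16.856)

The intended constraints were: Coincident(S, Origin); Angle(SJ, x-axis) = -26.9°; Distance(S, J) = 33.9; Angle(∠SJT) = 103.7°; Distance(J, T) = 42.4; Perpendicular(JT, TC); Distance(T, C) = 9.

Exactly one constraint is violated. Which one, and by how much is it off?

Distance(T, C) = 9 — off by 8.70.

S = (0.00, 0.00) ✓; SJ at -26.90° ✓; |SJ| = 33.90 ✓; ∠SJT = 103.7° ✓; |JT| = 42.40 ✓; ∠(JT, TC) = 90.00° ✓; |TC| = 17.70 ✗.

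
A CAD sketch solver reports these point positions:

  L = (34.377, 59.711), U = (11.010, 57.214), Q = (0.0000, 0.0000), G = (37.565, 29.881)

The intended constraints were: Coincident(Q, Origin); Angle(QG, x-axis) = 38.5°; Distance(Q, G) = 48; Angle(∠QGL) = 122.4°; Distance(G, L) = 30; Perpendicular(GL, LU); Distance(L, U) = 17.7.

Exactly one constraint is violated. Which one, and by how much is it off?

Distance(L, U) = 17.7 — off by 5.80.

Q = (0.00, 0.00) ✓; QG at 38.50° ✓; |QG| = 48.00 ✓; ∠QGL = 122.4° ✓; |GL| = 30.00 ✓; ∠(GL, LU) = 90.00° ✓; |LU| = 23.50 ✗.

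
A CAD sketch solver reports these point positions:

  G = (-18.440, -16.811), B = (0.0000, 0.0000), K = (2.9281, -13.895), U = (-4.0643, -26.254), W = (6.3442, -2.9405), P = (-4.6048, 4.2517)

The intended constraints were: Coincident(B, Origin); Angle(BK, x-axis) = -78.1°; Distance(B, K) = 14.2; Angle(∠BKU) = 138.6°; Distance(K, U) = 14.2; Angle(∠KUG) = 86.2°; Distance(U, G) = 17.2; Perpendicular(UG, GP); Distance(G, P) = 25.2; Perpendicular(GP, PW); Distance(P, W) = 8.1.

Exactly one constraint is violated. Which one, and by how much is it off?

Distance(P, W) = 8.1 — off by 5.00.

B = (0.00, 0.00) ✓; BK at -78.10° ✓; |BK| = 14.20 ✓; ∠BKU = 138.6° ✓; |KU| = 14.20 ✓; ∠KUG = 86.20° ✓; |UG| = 17.20 ✓; ∠(UG, GP) = 90.00° ✓; |GP| = 25.20 ✓; ∠(GP, PW) = 90.00° ✓; |PW| = 13.10 ✗.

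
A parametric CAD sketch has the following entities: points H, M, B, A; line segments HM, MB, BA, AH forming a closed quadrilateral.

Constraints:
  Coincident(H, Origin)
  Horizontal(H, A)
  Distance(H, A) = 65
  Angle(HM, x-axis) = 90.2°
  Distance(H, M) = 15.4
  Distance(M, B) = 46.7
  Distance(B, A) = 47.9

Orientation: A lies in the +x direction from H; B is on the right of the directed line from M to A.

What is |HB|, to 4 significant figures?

34.37

H is at the origin; H and A share the same y with |HA| = 65.0 and A in +x, so A = (65.0, 0). HM runs at 90.2° with |HM| = 15.4, so M = (-0.05376, 15.40). B is determined by |MB| = 46.7 and |BA| = 47.9 together: it lies at the intersection of circle(M, 46.7) and circle(A, 47.9). With |MA| = 66.85, the foot of the radical line on MA is 32.58 from M and the perpendicular offset is √(46.7² − 32.58²) = 33.46. Taking the right-of-MA solution: B = (23.94, -24.67).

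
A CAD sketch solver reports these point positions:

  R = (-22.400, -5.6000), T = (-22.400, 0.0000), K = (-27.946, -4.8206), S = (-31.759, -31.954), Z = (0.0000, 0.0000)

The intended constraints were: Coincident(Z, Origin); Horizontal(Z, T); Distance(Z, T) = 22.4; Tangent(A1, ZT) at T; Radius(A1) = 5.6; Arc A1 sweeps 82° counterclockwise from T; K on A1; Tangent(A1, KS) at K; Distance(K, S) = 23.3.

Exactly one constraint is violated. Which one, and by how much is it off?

Distance(K, S) = 23.3 — off by 4.10.

Z = (0.00, 0.00) ✓; Z.y = 0.00, T.y = 0.00 ✓; |ZT| = 22.40 ✓; ∠(RT, TZ) = 90.00° ✓; |RT| = 5.600 ✓; bearing(R→K) − bearing(R→T) = 82.00° ✓; |RK| = 5.600 ✓; ∠(RK, KS) = 90.00° ✓; |KS| = 27.40 ✗.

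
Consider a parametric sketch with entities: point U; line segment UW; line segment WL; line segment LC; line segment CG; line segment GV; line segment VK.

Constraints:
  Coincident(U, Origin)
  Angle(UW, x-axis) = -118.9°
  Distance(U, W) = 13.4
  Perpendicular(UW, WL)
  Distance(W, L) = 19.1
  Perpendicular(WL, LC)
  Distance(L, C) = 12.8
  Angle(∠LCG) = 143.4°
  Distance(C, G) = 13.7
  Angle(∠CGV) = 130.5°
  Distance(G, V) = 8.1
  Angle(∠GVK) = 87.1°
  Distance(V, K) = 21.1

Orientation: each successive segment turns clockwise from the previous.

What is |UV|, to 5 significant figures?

11.314

U is at the origin; UW runs at -118.9° with length 13.4, so W = (-6.4760, -11.731). UW ⟂ WL, so WL runs at 151.10°; with |WL| = 19.1, L = (-23.197, -2.5005). WL ⟂ LC, so LC runs at 61.100°; with |LC| = 12.8, C = (-17.011, 8.7054). ∠LCG = 143.4° gives CG at 24.500° from the x-axis; with |CG| = 13.7, G = (-4.5449, 14.387). ∠CGV = 130.5° gives GV at -25.000° from the x-axis; with |GV| = 8.1, V = (2.7962, 10.964). Then |UV| = |V − U| = 11.314.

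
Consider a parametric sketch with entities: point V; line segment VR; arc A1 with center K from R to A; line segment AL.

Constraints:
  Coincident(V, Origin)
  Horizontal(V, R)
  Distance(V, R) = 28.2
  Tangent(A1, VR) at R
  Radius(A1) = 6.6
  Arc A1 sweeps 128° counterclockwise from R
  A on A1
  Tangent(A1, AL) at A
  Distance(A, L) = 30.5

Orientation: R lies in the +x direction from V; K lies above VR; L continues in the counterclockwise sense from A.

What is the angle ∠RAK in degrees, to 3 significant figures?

26.0°

V is at the origin; V and R share the same y with |VR| = 28.2 and R on the +x side, so R = (28.2, 0.00). A1 meets VR tangentially, so KR is at right angles to VR, so K = R + (0, 6.6) = (28.2, 6.60). On A1, R sits at bearing -90° from K; a 128° counterclockwise sweep puts A at bearing 38°, so A = K + 6.6·(cos 38°, sin 38°) = (33.4, 10.7). Then cos ∠RAK = AR·AK / (|AR||AK|), giving 26.0°.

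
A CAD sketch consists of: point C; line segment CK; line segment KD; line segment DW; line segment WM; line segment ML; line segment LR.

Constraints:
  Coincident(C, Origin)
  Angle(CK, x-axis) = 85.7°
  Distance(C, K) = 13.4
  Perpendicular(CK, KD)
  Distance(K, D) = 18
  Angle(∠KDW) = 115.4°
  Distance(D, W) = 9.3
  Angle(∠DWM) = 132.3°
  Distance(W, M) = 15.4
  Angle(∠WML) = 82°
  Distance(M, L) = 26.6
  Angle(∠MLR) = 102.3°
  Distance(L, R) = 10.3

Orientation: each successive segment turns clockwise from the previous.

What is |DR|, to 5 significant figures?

21.645

C is at the origin; CK runs at 85.7° with length 13.4, so K = (1.0047, 13.362). CK ⟂ KD, so KD runs at -4.3000°; with |KD| = 18.0, D = (18.954, 12.013). ∠KDW = 115.4° gives DW at -68.900° from the x-axis; with |DW| = 9.3, W = (22.302, 3.3362). ∠DWM = 132.3° gives WM at -116.60° from the x-axis; with |WM| = 15.4, M = (15.407, -10.434). ∠WML = 82.0° gives ML at 145.40° from the x-axis; with |ML| = 26.6, L = (-6.4889, 4.6709). ∠MLR = 102.3° gives LR at 67.700° from the x-axis; with |LR| = 10.3, R = (-2.5805, 14.201). Then |DR| = |R − D| = 21.645.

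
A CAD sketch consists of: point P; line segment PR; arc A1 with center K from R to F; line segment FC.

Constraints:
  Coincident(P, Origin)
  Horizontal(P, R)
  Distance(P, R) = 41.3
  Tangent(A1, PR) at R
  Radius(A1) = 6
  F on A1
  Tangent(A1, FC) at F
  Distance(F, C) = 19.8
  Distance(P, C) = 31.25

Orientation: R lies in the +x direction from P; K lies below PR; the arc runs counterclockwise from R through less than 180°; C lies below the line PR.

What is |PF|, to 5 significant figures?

36.481

P is at the origin; PR is horizontal with |PR| = 41.3 and R on the +x side, so R = (41.300, 0.0000). Since A1 is tangent to PR there, KR ⟂ PR, so K = R + (0, -6) = (41.300, -6.0000). Since KF ⟂ FC (tangency), |KC| = √(6.0² + 19.8²) = 20.689 regardless of where F sits on A1. So C lies on both circle(P, 31.25) and circle(K, 20.689); the below-PR intersection is C = (25.003, -18.746). F is the foot of the tangent from C: F = (36.392, -2.5489).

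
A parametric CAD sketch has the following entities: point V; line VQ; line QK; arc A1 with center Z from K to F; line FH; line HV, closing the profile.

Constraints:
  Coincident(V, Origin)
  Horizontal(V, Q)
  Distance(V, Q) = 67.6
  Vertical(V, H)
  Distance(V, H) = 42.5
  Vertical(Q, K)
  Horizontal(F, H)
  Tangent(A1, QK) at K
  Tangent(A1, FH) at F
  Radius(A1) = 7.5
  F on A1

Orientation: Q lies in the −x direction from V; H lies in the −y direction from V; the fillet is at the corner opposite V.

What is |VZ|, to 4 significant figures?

69.55

VH is vertical with |VH| = 42.5 and H on the −y side, so H = (0.000, -42.50). The virtual corner opposite V is at (-67.60, -42.50). Tangency of A1 to QK means the radius ZK is perpendicular to QK and since A1 is tangent to FH there, ZF ⟂ FH, with radius 7.5, so the center Z sits 7.5 in from both sides at Z = (-60.10, -35.00). Then |VZ| = |Z − V| = 69.55.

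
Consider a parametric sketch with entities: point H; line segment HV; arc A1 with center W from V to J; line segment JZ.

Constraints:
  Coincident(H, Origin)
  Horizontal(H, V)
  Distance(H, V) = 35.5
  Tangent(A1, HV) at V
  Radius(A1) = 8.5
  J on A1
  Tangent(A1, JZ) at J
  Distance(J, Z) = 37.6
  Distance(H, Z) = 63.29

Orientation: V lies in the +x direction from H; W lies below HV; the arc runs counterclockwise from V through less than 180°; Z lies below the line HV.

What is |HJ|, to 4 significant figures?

30.23

Checks: |WJ| = 8.500 ✓; ∠(WJ, JZ) = 90.00° ✓; |JZ| = 37.60 ✓; |HZ| = 63.29 ✓.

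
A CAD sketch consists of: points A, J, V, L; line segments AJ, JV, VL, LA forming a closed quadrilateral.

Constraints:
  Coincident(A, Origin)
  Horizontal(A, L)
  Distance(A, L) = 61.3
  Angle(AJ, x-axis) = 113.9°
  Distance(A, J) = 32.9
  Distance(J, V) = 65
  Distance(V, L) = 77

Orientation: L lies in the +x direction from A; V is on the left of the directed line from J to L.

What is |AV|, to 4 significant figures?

80.99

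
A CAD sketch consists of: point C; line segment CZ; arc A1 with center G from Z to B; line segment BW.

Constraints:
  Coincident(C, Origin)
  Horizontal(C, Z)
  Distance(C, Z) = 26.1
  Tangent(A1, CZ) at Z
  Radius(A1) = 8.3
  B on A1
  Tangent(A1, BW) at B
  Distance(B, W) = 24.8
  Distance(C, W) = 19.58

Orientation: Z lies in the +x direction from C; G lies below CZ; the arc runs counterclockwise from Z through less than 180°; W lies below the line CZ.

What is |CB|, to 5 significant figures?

20.496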